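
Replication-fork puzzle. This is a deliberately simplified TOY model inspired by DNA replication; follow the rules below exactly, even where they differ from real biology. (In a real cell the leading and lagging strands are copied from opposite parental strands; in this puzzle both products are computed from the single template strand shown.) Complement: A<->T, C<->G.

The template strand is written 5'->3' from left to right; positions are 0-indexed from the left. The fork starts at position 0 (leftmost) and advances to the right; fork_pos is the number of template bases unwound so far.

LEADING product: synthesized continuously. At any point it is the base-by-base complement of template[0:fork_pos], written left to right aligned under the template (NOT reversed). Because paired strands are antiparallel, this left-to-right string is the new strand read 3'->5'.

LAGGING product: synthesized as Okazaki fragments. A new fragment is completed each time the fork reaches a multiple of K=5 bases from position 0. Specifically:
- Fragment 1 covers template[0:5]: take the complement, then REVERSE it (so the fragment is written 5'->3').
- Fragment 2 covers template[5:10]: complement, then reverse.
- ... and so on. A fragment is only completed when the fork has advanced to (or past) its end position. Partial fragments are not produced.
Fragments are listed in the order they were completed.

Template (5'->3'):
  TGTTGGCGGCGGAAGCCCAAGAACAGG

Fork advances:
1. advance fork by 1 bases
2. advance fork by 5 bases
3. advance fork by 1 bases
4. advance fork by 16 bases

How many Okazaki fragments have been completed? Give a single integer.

Answer: 4

Derivation:
Step 1: advance 1 -> fork_pos = 0 + 1 = 1. Next multiple of 5 is 5 (not reached); still 0 fragment(s).
Step 2: advance 5 -> fork_pos = 1 + 5 = 6. Reached multiple(s) of 5: 5 -> fragment 1 completed (1 total).
Step 3: advance 1 -> fork_pos = 6 + 1 = 7. Next multiple of 5 is 10 (not reached); still 1 fragment(s).
Step 4: advance 16 -> fork_pos = 7 + 16 = 23. Reached multiple(s) of 5: 10, 15, 20 -> fragments 2-4 completed (4 total).
Check: final fork_pos = 23; the multiples of 5 that are <= 23 are 5..20 -> 23 // 5 = 4 completed fragment(s).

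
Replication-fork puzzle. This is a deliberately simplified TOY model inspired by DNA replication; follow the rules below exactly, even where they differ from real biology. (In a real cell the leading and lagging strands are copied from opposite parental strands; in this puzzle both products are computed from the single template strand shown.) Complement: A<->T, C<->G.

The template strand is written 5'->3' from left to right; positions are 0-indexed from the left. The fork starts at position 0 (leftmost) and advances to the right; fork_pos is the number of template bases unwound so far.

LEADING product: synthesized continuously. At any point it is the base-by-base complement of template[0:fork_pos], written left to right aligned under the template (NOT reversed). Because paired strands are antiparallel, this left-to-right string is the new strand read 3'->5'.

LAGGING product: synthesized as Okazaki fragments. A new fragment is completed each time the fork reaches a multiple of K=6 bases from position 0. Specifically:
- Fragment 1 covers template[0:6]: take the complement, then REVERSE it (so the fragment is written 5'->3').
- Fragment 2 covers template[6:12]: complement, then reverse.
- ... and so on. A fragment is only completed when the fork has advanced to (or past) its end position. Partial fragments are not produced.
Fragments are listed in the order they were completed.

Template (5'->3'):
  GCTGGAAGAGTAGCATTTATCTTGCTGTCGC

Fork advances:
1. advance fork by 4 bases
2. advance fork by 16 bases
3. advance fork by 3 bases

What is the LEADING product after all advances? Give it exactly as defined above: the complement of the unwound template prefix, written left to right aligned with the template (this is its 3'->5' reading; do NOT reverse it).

Answer: CGACCTTCTCATCGTAAATAGAA

Derivation:
Step 1: advance 4 -> fork_pos = 0 + 4 = 4.
Step 2: advance 16 -> fork_pos = 4 + 16 = 20.
Step 3: advance 3 -> fork_pos = 20 + 3 = 23.
Unwound prefix: template[0:23] = GCTGGAAGAGTAGCATTTATCTT
Complement it base by base (A<->T, C<->G), keeping left-to-right order:
  [0:5] GCTGG -> CGACC
  [5:10] AAGAG -> TTCTC
  [10:15] TAGCA -> ATCGT
  [15:20] TTTAT -> AAATA
  [20:23] CTT -> GAA
Concatenate: CGACCTTCTCATCGTAAATAGAA (length 23; written aligned with the template, i.e. 3'->5').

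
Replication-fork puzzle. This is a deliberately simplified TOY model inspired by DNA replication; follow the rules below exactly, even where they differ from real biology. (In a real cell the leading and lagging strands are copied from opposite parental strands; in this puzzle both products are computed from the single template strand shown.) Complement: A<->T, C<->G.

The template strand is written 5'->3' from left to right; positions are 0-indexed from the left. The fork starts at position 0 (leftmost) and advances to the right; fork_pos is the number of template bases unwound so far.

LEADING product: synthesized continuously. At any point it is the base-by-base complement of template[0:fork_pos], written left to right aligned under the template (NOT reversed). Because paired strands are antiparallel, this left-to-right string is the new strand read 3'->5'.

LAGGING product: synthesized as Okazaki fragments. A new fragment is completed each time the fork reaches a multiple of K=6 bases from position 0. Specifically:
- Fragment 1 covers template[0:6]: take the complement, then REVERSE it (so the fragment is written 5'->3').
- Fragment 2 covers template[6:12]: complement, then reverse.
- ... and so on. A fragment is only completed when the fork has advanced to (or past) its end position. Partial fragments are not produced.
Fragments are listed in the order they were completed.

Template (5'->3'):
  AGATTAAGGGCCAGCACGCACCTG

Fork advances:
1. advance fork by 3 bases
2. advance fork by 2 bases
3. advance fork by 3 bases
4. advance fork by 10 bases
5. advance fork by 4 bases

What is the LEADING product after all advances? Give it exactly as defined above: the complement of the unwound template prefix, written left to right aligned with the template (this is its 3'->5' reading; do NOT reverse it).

Step 1: advance 3 -> fork_pos = 0 + 3 = 3.
Step 2: advance 2 -> fork_pos = 3 + 2 = 5.
Step 3: advance 3 -> fork_pos = 5 + 3 = 8.
Step 4: advance 10 -> fork_pos = 8 + 10 = 18.
Step 5: advance 4 -> fork_pos = 18 + 4 = 22.
Unwound prefix: template[0:22] = AGATTAAGGGCCAGCACGCACC
Complement it base by base (A<->T, C<->G), keeping left-to-right order:
  [0:5] AGATT -> TCTAA
  [5:10] AAGGG -> TTCCC
  [10:15] CCAGC -> GGTCG
  [15:20] ACGCA -> TGCGT
  [20:22] CC -> GG
Concatenate: TCTAATTCCCGGTCGTGCGTGG (length 22; written aligned with the template, i.e. 3'->5').

Answer: TCTAATTCCCGGTCGTGCGTGG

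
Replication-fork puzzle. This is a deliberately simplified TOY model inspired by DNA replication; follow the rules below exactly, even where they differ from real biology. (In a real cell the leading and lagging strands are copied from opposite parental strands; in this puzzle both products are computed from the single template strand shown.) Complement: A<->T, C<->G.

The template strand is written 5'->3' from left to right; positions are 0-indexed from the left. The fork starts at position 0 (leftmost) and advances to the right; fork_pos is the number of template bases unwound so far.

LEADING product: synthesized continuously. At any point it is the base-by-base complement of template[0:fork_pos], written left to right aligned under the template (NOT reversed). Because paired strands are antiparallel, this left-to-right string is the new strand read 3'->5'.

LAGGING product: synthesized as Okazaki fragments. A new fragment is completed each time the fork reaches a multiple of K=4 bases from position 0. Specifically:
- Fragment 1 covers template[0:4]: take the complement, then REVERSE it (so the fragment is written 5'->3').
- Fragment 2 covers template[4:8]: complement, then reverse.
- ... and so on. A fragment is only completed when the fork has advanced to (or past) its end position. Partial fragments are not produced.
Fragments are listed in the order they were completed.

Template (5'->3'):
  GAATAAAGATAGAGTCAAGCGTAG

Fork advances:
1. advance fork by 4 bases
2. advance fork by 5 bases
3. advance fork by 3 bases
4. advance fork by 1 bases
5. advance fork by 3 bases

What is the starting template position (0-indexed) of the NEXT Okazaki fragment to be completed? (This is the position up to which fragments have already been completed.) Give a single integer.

Step 1: advance 4 -> fork_pos = 0 + 4 = 4. Reached multiple(s) of 4: 4 -> fragment 1 completed (1 total).
Step 2: advance 5 -> fork_pos = 4 + 5 = 9. Reached multiple(s) of 4: 8 -> fragment 2 completed (2 total).
Step 3: advance 3 -> fork_pos = 9 + 3 = 12. Reached multiple(s) of 4: 12 -> fragment 3 completed (3 total).
Step 4: advance 1 -> fork_pos = 12 + 1 = 13. Next multiple of 4 is 16 (not reached); still 3 fragment(s).
Step 5: advance 3 -> fork_pos = 13 + 3 = 16. Reached multiple(s) of 4: 16 -> fragment 4 completed (4 total).
4 fragment(s) completed, covering template[0:16] (4 x 4 = 16). The next fragment, fragment 5, covers template[16:20], so it starts at position 16.

Answer: 16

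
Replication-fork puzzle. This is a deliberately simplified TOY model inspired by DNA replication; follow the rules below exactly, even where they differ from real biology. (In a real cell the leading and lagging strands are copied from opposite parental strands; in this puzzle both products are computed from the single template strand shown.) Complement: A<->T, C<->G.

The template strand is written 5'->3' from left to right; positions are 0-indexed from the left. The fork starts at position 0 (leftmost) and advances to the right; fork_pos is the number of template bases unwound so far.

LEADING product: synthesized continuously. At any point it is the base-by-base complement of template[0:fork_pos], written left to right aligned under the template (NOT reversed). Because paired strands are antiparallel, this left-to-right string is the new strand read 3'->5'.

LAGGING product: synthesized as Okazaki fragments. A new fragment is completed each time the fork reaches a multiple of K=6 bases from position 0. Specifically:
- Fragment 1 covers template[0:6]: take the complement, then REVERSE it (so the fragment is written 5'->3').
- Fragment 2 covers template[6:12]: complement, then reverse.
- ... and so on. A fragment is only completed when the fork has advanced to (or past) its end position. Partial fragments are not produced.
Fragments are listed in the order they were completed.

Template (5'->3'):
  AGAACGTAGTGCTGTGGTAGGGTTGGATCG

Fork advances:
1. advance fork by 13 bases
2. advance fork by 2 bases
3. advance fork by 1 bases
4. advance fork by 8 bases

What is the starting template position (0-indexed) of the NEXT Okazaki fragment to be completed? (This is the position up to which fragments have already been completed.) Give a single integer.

Answer: 24

Derivation:
Step 1: advance 13 -> fork_pos = 0 + 13 = 13. Reached multiple(s) of 6: 6, 12 -> fragments 1-2 completed (2 total).
Step 2: advance 2 -> fork_pos = 13 + 2 = 15. Next multiple of 6 is 18 (not reached); still 2 fragment(s).
Step 3: advance 1 -> fork_pos = 15 + 1 = 16. Next multiple of 6 is 18 (not reached); still 2 fragment(s).
Step 4: advance 8 -> fork_pos = 16 + 8 = 24. Reached multiple(s) of 6: 18, 24 -> fragments 3-4 completed (4 total).
4 fragment(s) completed, covering template[0:24] (4 x 6 = 24). The next fragment, fragment 5, covers template[24:30], so it starts at position 24.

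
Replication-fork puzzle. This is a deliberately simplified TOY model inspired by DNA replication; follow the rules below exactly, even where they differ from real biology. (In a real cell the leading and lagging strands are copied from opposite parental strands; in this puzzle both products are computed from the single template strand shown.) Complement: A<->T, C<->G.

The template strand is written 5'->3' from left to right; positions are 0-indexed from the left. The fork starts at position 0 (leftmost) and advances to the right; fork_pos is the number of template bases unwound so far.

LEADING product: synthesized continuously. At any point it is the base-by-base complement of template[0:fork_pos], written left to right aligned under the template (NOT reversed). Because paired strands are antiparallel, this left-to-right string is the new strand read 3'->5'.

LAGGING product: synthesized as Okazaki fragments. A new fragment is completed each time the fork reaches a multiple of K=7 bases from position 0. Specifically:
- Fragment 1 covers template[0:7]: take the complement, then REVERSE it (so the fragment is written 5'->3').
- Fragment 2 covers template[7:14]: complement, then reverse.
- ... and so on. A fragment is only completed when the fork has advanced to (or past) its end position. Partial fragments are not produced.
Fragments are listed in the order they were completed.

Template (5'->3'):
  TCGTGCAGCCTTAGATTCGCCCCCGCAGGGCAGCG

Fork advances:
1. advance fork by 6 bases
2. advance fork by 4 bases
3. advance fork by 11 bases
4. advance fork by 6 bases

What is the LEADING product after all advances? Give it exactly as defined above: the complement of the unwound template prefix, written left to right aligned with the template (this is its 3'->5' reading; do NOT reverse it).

Step 1: advance 6 -> fork_pos = 0 + 6 = 6.
Step 2: advance 4 -> fork_pos = 6 + 4 = 10.
Step 3: advance 11 -> fork_pos = 10 + 11 = 21.
Step 4: advance 6 -> fork_pos = 21 + 6 = 27.
Unwound prefix: template[0:27] = TCGTGCAGCCTTAGATTCGCCCCCGCA
Complement it base by base (A<->T, C<->G), keeping left-to-right order:
  [0:5] TCGTG -> AGCAC
  [5:10] CAGCC -> GTCGG
  [10:15] TTAGA -> AATCT
  [15:20] TTCGC -> AAGCG
  [20:25] CCCCG -> GGGGC
  [25:27] CA -> GT
Concatenate: AGCACGTCGGAATCTAAGCGGGGGCGT (length 27; written aligned with the template, i.e. 3'->5').

Answer: AGCACGTCGGAATCTAAGCGGGGGCGT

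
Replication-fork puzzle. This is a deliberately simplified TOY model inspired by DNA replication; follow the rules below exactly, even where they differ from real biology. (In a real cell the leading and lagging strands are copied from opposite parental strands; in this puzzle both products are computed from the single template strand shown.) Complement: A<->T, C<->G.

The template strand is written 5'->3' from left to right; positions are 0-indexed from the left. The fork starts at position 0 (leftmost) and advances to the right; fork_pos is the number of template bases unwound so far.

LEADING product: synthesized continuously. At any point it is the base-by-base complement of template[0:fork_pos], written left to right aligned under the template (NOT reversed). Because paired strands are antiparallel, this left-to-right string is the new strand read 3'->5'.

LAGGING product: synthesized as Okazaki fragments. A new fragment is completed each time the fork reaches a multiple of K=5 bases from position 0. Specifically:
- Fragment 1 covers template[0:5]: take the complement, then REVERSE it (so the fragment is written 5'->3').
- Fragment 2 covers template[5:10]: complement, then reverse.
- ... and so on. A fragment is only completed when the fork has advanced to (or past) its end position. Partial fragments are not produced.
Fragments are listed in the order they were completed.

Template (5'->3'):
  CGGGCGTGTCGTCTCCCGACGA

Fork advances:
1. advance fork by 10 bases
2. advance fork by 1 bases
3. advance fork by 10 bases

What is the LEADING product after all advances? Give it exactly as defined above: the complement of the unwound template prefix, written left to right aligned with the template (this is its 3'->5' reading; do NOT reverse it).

Answer: GCCCGCACAGCAGAGGGCTGC

Derivation:
Step 1: advance 10 -> fork_pos = 0 + 10 = 10.
Step 2: advance 1 -> fork_pos = 10 + 1 = 11.
Step 3: advance 10 -> fork_pos = 11 + 10 = 21.
Unwound prefix: template[0:21] = CGGGCGTGTCGTCTCCCGACG
Complement it base by base (A<->T, C<->G), keeping left-to-right order:
  [0:5] CGGGC -> GCCCG
  [5:10] GTGTC -> CACAG
  [10:15] GTCTC -> CAGAG
  [15:20] CCGAC -> GGCTG
  [20:21] G -> C
Concatenate: GCCCGCACAGCAGAGGGCTGC (length 21; written aligned with the template, i.e. 3'->5').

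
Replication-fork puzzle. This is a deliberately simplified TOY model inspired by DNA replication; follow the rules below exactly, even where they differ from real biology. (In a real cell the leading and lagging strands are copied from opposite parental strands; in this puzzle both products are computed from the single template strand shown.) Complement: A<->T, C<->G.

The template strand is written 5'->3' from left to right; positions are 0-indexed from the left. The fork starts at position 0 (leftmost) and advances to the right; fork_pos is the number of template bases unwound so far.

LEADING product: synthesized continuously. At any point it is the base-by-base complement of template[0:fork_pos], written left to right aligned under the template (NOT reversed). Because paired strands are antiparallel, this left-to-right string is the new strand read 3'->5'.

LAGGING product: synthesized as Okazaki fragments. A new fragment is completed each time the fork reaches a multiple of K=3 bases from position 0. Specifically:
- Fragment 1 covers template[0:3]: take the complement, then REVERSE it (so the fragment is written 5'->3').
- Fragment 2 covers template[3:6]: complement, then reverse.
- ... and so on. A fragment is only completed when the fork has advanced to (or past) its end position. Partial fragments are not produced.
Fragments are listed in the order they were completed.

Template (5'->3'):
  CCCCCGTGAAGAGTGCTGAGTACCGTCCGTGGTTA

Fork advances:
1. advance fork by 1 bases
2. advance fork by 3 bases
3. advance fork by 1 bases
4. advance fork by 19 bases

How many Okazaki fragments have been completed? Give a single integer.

Step 1: advance 1 -> fork_pos = 0 + 1 = 1. Next multiple of 3 is 3 (not reached); still 0 fragment(s).
Step 2: advance 3 -> fork_pos = 1 + 3 = 4. Reached multiple(s) of 3: 3 -> fragment 1 completed (1 total).
Step 3: advance 1 -> fork_pos = 4 + 1 = 5. Next multiple of 3 is 6 (not reached); still 1 fragment(s).
Step 4: advance 19 -> fork_pos = 5 + 19 = 24. Reached multiple(s) of 3: 6, 9, 12, 15, 18, 21, 24 -> fragments 2-8 completed (8 total).
Check: final fork_pos = 24; the multiples of 3 that are <= 24 are 3..24 -> 24 // 3 = 8 completed fragment(s).

Answer: 8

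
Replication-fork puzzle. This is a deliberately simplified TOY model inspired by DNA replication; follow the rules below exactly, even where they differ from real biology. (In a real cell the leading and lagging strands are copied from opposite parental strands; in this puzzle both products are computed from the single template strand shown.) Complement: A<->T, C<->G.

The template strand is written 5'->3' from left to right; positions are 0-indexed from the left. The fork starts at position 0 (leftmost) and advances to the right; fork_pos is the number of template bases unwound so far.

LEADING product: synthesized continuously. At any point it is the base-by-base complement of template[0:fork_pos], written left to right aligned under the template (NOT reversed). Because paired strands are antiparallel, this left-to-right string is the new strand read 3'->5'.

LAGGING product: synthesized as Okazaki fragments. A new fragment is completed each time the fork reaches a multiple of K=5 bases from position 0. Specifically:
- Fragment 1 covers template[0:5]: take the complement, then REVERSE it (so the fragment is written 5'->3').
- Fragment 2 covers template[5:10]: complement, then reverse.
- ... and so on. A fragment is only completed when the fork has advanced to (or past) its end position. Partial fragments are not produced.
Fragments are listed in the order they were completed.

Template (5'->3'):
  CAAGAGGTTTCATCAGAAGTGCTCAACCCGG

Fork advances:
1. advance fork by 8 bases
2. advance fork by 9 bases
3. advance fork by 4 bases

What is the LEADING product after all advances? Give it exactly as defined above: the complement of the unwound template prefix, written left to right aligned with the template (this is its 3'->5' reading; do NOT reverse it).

Step 1: advance 8 -> fork_pos = 0 + 8 = 8.
Step 2: advance 9 -> fork_pos = 8 + 9 = 17.
Step 3: advance 4 -> fork_pos = 17 + 4 = 21.
Unwound prefix: template[0:21] = CAAGAGGTTTCATCAGAAGTG
Complement it base by base (A<->T, C<->G), keeping left-to-right order:
  [0:5] CAAGA -> GTTCT
  [5:10] GGTTT -> CCAAA
  [10:15] CATCA -> GTAGT
  [15:20] GAAGT -> CTTCA
  [20:21] G -> C
Concatenate: GTTCTCCAAAGTAGTCTTCAC (length 21; written aligned with the template, i.e. 3'->5').

Answer: GTTCTCCAAAGTAGTCTTCAC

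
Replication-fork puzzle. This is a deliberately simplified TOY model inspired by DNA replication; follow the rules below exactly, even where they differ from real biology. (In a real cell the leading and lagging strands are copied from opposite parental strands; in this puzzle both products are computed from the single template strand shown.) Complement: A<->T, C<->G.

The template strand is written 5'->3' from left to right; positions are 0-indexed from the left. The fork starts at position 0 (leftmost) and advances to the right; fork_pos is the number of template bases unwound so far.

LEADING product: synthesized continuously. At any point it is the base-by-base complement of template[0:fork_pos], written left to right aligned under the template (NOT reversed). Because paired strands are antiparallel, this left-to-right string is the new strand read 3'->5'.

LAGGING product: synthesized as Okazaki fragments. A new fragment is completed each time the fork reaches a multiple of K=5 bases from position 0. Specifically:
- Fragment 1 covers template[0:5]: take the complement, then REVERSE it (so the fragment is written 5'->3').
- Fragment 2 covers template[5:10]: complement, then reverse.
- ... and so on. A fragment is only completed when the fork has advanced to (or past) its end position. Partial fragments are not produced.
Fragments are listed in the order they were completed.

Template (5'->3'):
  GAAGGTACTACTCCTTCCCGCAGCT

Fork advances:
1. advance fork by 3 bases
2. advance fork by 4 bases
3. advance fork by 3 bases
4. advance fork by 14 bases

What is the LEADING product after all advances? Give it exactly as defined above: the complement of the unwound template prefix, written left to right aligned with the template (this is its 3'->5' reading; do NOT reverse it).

Step 1: advance 3 -> fork_pos = 0 + 3 = 3.
Step 2: advance 4 -> fork_pos = 3 + 4 = 7.
Step 3: advance 3 -> fork_pos = 7 + 3 = 10.
Step 4: advance 14 -> fork_pos = 10 + 14 = 24.
Unwound prefix: template[0:24] = GAAGGTACTACTCCTTCCCGCAGC
Complement it base by base (A<->T, C<->G), keeping left-to-right order:
  [0:5] GAAGG -> CTTCC
  [5:10] TACTA -> ATGAT
  [10:15] CTCCT -> GAGGA
  [15:20] TCCCG -> AGGGC
  [20:24] CAGC -> GTCG
Concatenate: CTTCCATGATGAGGAAGGGCGTCG (length 24; written aligned with the template, i.e. 3'->5').

Answer: CTTCCATGATGAGGAAGGGCGTCG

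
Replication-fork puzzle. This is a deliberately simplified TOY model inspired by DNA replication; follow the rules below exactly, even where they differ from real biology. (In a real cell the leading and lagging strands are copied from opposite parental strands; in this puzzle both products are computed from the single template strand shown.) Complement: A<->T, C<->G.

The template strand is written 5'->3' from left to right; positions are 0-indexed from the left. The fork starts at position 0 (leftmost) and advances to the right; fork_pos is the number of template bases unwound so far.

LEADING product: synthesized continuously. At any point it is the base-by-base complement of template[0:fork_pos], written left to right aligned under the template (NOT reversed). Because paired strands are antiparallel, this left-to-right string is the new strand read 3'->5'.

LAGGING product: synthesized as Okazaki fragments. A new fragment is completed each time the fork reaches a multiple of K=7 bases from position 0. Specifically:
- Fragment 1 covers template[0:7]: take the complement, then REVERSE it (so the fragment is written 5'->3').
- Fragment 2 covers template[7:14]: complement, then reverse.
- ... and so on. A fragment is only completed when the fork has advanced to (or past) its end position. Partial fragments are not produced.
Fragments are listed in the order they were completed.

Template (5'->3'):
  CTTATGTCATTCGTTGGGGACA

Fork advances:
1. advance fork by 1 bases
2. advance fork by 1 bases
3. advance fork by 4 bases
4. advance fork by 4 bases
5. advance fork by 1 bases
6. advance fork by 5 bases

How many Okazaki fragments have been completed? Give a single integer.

Answer: 2

Derivation:
Step 1: advance 1 -> fork_pos = 0 + 1 = 1. Next multiple of 7 is 7 (not reached); still 0 fragment(s).
Step 2: advance 1 -> fork_pos = 1 + 1 = 2. Next multiple of 7 is 7 (not reached); still 0 fragment(s).
Step 3: advance 4 -> fork_pos = 2 + 4 = 6. Next multiple of 7 is 7 (not reached); still 0 fragment(s).
Step 4: advance 4 -> fork_pos = 6 + 4 = 10. Reached multiple(s) of 7: 7 -> fragment 1 completed (1 total).
Step 5: advance 1 -> fork_pos = 10 + 1 = 11. Next multiple of 7 is 14 (not reached); still 1 fragment(s).
Step 6: advance 5 -> fork_pos = 11 + 5 = 16. Reached multiple(s) of 7: 14 -> fragment 2 completed (2 total).
Check: final fork_pos = 16; the multiples of 7 that are <= 16 are 7..14 -> 16 // 7 = 2 completed fragment(s).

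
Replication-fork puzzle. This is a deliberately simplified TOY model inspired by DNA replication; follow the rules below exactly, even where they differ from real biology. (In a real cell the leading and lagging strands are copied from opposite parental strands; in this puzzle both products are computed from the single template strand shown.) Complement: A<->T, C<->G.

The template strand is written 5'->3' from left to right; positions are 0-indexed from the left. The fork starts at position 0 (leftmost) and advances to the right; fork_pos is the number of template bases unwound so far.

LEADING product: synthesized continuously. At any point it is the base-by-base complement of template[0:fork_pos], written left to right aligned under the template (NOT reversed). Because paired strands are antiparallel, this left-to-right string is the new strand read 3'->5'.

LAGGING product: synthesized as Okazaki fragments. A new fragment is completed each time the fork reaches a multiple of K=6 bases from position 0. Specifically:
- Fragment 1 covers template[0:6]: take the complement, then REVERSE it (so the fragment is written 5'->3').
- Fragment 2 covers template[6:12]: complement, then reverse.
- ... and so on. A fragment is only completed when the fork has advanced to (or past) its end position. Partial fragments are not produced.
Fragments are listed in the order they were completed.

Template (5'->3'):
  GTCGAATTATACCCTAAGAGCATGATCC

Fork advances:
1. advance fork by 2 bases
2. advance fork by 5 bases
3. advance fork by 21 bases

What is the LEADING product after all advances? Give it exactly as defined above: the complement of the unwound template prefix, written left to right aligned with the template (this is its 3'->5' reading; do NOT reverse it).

Step 1: advance 2 -> fork_pos = 0 + 2 = 2.
Step 2: advance 5 -> fork_pos = 2 + 5 = 7.
Step 3: advance 21 -> fork_pos = 7 + 21 = 28.
Unwound prefix: template[0:28] = GTCGAATTATACCCTAAGAGCATGATCC
Complement it base by base (A<->T, C<->G), keeping left-to-right order:
  [0:5] GTCGA -> CAGCT
  [5:10] ATTAT -> TAATA
  [10:15] ACCCT -> TGGGA
  [15:20] AAGAG -> TTCTC
  [20:25] CATGA -> GTACT
  [25:28] TCC -> AGG
Concatenate: CAGCTTAATATGGGATTCTCGTACTAGG (length 28; written aligned with the template, i.e. 3'->5').

Answer: CAGCTTAATATGGGATTCTCGTACTAGG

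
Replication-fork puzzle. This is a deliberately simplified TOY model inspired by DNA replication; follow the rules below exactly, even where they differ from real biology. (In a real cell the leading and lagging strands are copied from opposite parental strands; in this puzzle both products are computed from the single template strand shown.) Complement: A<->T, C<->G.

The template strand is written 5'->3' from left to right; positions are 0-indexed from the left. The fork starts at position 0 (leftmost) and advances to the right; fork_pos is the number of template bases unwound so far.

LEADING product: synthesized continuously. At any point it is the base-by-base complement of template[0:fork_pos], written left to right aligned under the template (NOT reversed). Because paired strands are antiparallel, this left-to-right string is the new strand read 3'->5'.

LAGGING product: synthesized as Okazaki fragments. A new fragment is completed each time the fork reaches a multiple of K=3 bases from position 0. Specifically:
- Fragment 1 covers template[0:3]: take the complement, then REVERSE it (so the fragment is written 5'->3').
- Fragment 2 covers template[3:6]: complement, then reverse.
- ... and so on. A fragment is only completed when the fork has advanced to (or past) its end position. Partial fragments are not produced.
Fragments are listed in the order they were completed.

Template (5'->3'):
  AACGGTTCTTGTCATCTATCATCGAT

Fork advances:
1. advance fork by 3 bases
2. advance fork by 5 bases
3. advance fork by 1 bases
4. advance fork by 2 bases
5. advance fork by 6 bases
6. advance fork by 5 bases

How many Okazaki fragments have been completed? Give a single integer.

Answer: 7

Derivation:
Step 1: advance 3 -> fork_pos = 0 + 3 = 3. Reached multiple(s) of 3: 3 -> fragment 1 completed (1 total).
Step 2: advance 5 -> fork_pos = 3 + 5 = 8. Reached multiple(s) of 3: 6 -> fragment 2 completed (2 total).
Step 3: advance 1 -> fork_pos = 8 + 1 = 9. Reached multiple(s) of 3: 9 -> fragment 3 completed (3 total).
Step 4: advance 2 -> fork_pos = 9 + 2 = 11. Next multiple of 3 is 12 (not reached); still 3 fragment(s).
Step 5: advance 6 -> fork_pos = 11 + 6 = 17. Reached multiple(s) of 3: 12, 15 -> fragments 4-5 completed (5 total).
Step 6: advance 5 -> fork_pos = 17 + 5 = 22. Reached multiple(s) of 3: 18, 21 -> fragments 6-7 completed (7 total).
Check: final fork_pos = 22; the multiples of 3 that are <= 22 are 3..21 -> 22 // 3 = 7 completed fragment(s).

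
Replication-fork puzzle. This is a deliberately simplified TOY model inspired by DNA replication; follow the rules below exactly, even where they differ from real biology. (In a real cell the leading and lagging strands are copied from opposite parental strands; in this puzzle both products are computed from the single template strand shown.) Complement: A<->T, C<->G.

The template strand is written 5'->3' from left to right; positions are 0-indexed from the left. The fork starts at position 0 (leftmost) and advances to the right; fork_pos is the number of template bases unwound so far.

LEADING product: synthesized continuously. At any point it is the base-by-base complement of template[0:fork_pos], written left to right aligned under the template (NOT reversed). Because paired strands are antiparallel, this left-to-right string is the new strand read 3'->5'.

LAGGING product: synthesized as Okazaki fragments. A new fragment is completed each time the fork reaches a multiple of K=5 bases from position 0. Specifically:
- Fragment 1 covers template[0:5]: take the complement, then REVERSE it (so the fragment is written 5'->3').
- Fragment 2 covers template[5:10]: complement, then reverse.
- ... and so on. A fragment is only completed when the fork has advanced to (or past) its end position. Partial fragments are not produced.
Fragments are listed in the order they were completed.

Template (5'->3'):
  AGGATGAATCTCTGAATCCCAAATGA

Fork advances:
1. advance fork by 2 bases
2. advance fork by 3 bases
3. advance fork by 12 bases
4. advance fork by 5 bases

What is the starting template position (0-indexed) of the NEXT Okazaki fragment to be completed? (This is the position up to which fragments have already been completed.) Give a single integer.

Answer: 20

Derivation:
Step 1: advance 2 -> fork_pos = 0 + 2 = 2. Next multiple of 5 is 5 (not reached); still 0 fragment(s).
Step 2: advance 3 -> fork_pos = 2 + 3 = 5. Reached multiple(s) of 5: 5 -> fragment 1 completed (1 total).
Step 3: advance 12 -> fork_pos = 5 + 12 = 17. Reached multiple(s) of 5: 10, 15 -> fragments 2-3 completed (3 total).
Step 4: advance 5 -> fork_pos = 17 + 5 = 22. Reached multiple(s) of 5: 20 -> fragment 4 completed (4 total).
4 fragment(s) completed, covering template[0:20] (4 x 5 = 20). The next fragment, fragment 5, covers template[20:25], so it starts at position 20.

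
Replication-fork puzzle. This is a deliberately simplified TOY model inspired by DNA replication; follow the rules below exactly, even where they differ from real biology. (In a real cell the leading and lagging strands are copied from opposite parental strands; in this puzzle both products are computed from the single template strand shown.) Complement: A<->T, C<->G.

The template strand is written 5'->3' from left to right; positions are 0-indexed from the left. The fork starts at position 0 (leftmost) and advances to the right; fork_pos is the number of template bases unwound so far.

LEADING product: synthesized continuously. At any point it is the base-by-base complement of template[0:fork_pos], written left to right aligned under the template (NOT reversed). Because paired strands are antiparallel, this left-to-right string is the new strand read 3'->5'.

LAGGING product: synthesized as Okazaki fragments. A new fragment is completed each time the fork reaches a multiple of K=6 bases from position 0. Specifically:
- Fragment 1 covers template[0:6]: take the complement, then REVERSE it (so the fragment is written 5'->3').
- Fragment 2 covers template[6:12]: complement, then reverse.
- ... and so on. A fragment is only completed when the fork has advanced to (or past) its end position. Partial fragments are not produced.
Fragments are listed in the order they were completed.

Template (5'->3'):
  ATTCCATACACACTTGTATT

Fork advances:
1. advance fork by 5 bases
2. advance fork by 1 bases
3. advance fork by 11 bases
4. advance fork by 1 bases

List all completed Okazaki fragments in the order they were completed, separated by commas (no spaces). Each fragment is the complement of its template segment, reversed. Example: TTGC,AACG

Step 1: advance 5 -> fork_pos = 0 + 5 = 5. Next multiple of 6 is 6 (not reached); still 0 fragment(s).
Step 2: advance 1 -> fork_pos = 5 + 1 = 6. Reached multiple(s) of 6: 6 -> fragment 1 completed (1 total).
Step 3: advance 11 -> fork_pos = 6 + 11 = 17. Reached multiple(s) of 6: 12 -> fragment 2 completed (2 total).
Step 4: advance 1 -> fork_pos = 17 + 1 = 18. Reached multiple(s) of 6: 18 -> fragment 3 completed (3 total).
Final fork_pos = 18, so 3 fragment(s) are complete. Build each: template segment -> complement -> reverse.
Fragment 1: template[0:6] = ATTCCA -> complement TAAGGT -> reversed TGGAAT
Fragment 2: template[6:12] = TACACA -> complement ATGTGT -> reversed TGTGTA
Fragment 3: template[12:18] = CTTGTA -> complement GAACAT -> reversed TACAAG

Answer: TGGAAT,TGTGTA,TACAAG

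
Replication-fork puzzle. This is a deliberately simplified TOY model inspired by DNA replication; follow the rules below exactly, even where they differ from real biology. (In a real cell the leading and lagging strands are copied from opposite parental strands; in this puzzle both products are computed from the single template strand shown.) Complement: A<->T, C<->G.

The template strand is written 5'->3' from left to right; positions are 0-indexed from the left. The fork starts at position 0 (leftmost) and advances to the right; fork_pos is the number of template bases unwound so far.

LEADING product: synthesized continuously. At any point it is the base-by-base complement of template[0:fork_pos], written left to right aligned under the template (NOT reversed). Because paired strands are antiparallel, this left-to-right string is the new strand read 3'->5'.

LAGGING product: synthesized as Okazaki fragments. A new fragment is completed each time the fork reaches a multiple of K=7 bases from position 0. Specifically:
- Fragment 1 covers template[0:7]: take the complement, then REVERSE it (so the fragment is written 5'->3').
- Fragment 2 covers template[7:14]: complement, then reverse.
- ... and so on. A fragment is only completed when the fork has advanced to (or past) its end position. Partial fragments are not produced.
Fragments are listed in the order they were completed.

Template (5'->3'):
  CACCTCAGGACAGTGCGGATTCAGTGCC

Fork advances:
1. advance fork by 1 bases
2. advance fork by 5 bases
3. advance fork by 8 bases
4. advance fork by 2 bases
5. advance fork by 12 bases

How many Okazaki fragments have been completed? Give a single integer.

Answer: 4

Derivation:
Step 1: advance 1 -> fork_pos = 0 + 1 = 1. Next multiple of 7 is 7 (not reached); still 0 fragment(s).
Step 2: advance 5 -> fork_pos = 1 + 5 = 6. Next multiple of 7 is 7 (not reached); still 0 fragment(s).
Step 3: advance 8 -> fork_pos = 6 + 8 = 14. Reached multiple(s) of 7: 7, 14 -> fragments 1-2 completed (2 total).
Step 4: advance 2 -> fork_pos = 14 + 2 = 16. Next multiple of 7 is 21 (not reached); still 2 fragment(s).
Step 5: advance 12 -> fork_pos = 16 + 12 = 28. Reached multiple(s) of 7: 21, 28 -> fragments 3-4 completed (4 total).
Check: final fork_pos = 28; the multiples of 7 that are <= 28 are 7..28 -> 28 // 7 = 4 completed fragment(s).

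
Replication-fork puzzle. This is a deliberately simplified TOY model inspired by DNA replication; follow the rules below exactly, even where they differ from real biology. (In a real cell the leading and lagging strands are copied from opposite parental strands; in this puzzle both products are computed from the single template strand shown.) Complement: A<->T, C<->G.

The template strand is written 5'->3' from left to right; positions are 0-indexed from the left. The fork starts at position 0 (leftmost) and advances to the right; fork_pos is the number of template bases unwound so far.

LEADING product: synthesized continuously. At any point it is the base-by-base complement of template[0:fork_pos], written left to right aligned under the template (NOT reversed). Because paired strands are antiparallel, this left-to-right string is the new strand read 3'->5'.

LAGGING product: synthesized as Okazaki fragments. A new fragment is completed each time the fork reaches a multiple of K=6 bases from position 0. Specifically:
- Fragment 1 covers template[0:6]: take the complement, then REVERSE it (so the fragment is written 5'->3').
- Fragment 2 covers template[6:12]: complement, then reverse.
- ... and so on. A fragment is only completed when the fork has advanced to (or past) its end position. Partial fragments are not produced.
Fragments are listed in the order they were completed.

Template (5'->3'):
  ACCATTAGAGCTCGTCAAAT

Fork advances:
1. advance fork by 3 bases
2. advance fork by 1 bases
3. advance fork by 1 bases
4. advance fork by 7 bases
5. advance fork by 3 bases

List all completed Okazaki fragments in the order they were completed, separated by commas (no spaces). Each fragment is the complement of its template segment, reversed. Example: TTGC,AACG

Step 1: advance 3 -> fork_pos = 0 + 3 = 3. Next multiple of 6 is 6 (not reached); still 0 fragment(s).
Step 2: advance 1 -> fork_pos = 3 + 1 = 4. Next multiple of 6 is 6 (not reached); still 0 fragment(s).
Step 3: advance 1 -> fork_pos = 4 + 1 = 5. Next multiple of 6 is 6 (not reached); still 0 fragment(s).
Step 4: advance 7 -> fork_pos = 5 + 7 = 12. Reached multiple(s) of 6: 6, 12 -> fragments 1-2 completed (2 total).
Step 5: advance 3 -> fork_pos = 12 + 3 = 15. Next multiple of 6 is 18 (not reached); still 2 fragment(s).
Final fork_pos = 15, so 2 fragment(s) are complete. Build each: template segment -> complement -> reverse.
Fragment 1: template[0:6] = ACCATT -> complement TGGTAA -> reversed AATGGT
Fragment 2: template[6:12] = AGAGCT -> complement TCTCGA -> reversed AGCTCT

Answer: AATGGT,AGCTCT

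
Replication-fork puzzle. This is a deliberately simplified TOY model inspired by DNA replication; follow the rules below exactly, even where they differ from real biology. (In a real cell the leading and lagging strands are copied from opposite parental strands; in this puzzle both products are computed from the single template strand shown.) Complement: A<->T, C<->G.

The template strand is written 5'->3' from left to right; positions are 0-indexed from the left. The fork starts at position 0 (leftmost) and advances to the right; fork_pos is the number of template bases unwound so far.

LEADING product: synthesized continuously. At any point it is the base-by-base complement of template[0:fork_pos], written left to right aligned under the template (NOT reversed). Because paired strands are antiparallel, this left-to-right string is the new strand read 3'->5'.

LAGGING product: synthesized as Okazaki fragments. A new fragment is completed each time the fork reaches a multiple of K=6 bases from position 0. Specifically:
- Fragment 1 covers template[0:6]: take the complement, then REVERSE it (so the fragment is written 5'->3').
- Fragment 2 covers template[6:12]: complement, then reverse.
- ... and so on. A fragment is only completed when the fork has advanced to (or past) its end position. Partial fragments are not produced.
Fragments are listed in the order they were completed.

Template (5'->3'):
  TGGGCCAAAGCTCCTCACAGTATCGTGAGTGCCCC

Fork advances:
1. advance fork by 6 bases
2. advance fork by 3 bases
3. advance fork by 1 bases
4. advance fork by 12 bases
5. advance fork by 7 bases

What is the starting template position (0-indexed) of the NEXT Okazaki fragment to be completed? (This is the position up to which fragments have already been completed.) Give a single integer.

Answer: 24

Derivation:
Step 1: advance 6 -> fork_pos = 0 + 6 = 6. Reached multiple(s) of 6: 6 -> fragment 1 completed (1 total).
Step 2: advance 3 -> fork_pos = 6 + 3 = 9. Next multiple of 6 is 12 (not reached); still 1 fragment(s).
Step 3: advance 1 -> fork_pos = 9 + 1 = 10. Next multiple of 6 is 12 (not reached); still 1 fragment(s).
Step 4: advance 12 -> fork_pos = 10 + 12 = 22. Reached multiple(s) of 6: 12, 18 -> fragments 2-3 completed (3 total).
Step 5: advance 7 -> fork_pos = 22 + 7 = 29. Reached multiple(s) of 6: 24 -> fragment 4 completed (4 total).
4 fragment(s) completed, covering template[0:24] (4 x 6 = 24). The next fragment, fragment 5, covers template[24:30], so it starts at position 24.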